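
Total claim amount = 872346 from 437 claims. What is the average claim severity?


severity = total / number
= 872346 / 437
= 1996.2151


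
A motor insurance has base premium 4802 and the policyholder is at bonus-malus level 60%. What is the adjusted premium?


adjusted = base * BM_level / 100
= 4802 * 60 / 100
= 4802 * 0.6
= 2881.2


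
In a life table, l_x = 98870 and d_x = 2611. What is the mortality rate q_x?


q_x = d_x / l_x
= 2611 / 98870
= 0.0264


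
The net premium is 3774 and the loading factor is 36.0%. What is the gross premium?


Gross = net * (1 + loading)
= 3774 * (1 + 0.36)
= 3774 * 1.36
= 5132.64


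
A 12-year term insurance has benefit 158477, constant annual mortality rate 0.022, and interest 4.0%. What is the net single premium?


NSP = benefit * sum_{k=0}^{n-1} k_p_x * q * v^(k+1)
With constant q=0.022, v=0.961538
Sum = 0.185133
NSP = 158477 * 0.185133
= 29339.2777


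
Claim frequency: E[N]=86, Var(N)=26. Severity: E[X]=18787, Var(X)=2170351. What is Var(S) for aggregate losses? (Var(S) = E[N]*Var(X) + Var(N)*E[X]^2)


Var(S) = E[N]*Var(X) + Var(N)*E[X]^2
= 86*2170351 + 26*18787^2
= 186650186 + 9176735594
= 9.3634e+09


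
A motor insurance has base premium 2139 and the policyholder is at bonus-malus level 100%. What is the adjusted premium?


adjusted = base * BM_level / 100
= 2139 * 100 / 100
= 2139 * 1.0
= 2139.0


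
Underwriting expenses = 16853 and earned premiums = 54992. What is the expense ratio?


Expense ratio = expenses / premiums
= 16853 / 54992
= 0.3065


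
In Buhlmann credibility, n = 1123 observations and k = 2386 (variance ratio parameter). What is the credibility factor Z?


Z = n / (n + k)
= 1123 / (1123 + 2386)
= 1123 / 3509
= 0.32


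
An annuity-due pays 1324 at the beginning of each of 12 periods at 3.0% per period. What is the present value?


PV_due = PMT * (1-(1+i)^(-n))/i * (1+i)
PV_immediate = 13179.1013
PV_due = 13179.1013 * 1.03
= 13574.4743


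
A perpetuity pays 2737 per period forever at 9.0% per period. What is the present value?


PV = PMT / i
= 2737 / 0.09
= 30411.1111


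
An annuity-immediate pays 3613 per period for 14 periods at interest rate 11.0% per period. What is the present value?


PV = PMT * (1 - (1+i)^(-n)) / i
= 3613 * (1 - (1+0.11)^(-14)) / 0.11
= 3613 * (1 - 0.231995) / 0.11
= 3613 * 6.981865
= 25225.4791


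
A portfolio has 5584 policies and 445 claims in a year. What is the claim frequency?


frequency = claims / policies
= 445 / 5584
= 0.0797


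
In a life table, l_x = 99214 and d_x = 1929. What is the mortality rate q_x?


q_x = d_x / l_x
= 1929 / 99214
= 0.0194


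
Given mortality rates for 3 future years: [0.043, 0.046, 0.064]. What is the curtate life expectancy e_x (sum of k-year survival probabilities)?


e_x = sum_{k=1}^{n} k_p_x
k_p_x values:
  1_p_x = 0.957
  2_p_x = 0.912978
  3_p_x = 0.854547
e_x = 2.7245


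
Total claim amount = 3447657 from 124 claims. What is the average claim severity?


severity = total / number
= 3447657 / 124
= 27803.6855


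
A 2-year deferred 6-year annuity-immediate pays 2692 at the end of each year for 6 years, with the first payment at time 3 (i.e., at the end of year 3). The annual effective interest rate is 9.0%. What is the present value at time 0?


PV at time 2 of the 6-year annuity-immediate:
a_n = 2692 * (1-(1+0.09)^(-6))/0.09 = 12076.0928
Discount back 2 years to time 0:
PV = 12076.0928 * (1+0.09)^(-2)
= 12076.0928 * 0.84168
= 10164.2057


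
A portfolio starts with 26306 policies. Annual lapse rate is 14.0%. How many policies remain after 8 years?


remaining = initial * (1 - lapse)^years
= 26306 * (1 - 0.14)^8
= 26306 * 0.299218
= 7871.2268


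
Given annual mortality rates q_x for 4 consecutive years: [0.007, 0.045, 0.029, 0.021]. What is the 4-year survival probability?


p_k = 1 - q_k for each year
Survival = product of (1 - q_k)
= 0.993 * 0.955 * 0.971 * 0.979
= 0.9015


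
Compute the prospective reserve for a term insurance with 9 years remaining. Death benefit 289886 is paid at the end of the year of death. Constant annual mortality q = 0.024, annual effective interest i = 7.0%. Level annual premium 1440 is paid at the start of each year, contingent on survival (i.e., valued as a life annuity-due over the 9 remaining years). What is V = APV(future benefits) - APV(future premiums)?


v = 1/(1+i) = 0.934579
APV(future benefits) per unit = sum_{k=0}^{8} k_p_x * q * v^(k+1) = 0.143716
APV(future benefits) = 289886 * 0.143716 = 41661.1596
Life annuity-due factor ä_{x:9} = sum_{k=0}^{8} k_p_x * v^k = 6.407323
APV(future premiums) = 1440 * 6.407323 = 9226.5458
V = 41661.1596 - 9226.5458
= 32434.6138


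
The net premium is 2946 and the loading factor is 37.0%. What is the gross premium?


Gross = net * (1 + loading)
= 2946 * (1 + 0.37)
= 2946 * 1.37
= 4036.02


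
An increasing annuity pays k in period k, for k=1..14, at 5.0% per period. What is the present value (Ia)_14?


(Ia)_n = sum_{k=1}^{n} k * v^k, v = 1/(1+i)
v = 0.952381
Sum computed term by term:
(Ia)_14 = 66.4524


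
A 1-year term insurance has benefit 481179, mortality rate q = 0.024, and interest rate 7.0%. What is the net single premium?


NSP = benefit * q * v
v = 1/(1+i) = 0.934579
NSP = 481179 * 0.024 * 0.934579
= 10792.8


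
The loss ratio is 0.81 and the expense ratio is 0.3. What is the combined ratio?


Combined ratio = loss ratio + expense ratio
= 0.81 + 0.3
= 1.11


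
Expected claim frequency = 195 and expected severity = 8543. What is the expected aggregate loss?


E[S] = E[N] * E[X]
= 195 * 8543
= 1.6659e+06


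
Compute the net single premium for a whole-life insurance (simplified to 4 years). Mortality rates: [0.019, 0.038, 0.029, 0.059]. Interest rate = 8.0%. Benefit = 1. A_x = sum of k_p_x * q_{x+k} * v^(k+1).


v = 0.925926
Year 0: k_p_x=1.0, q=0.019, term=0.017593
Year 1: k_p_x=0.981, q=0.038, term=0.03196
Year 2: k_p_x=0.943722, q=0.029, term=0.021726
Year 3: k_p_x=0.916354, q=0.059, term=0.039739
A_x = 0.111


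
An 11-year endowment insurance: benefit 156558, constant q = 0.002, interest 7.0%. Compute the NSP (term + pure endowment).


Term component = 2327.7363
Pure endowment = 11_p_x * v^11 * benefit = 0.978219 * 0.475093 * 156558 = 72759.493
NSP = 75087.2293


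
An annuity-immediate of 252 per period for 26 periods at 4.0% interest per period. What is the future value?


FV = PMT * ((1+i)^n - 1) / i
= 252 * ((1.04)^26 - 1) / 0.04
= 252 * (2.77247 - 1) / 0.04
= 11166.5596


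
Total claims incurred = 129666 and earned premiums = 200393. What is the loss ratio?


Loss ratio = claims / premiums
= 129666 / 200393
= 0.6471


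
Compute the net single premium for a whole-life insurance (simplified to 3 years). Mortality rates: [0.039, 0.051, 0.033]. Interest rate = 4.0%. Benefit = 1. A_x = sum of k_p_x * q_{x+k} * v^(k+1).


v = 0.961538
Year 0: k_p_x=1.0, q=0.039, term=0.0375
Year 1: k_p_x=0.961, q=0.051, term=0.045313
Year 2: k_p_x=0.911989, q=0.033, term=0.026755
A_x = 0.1096


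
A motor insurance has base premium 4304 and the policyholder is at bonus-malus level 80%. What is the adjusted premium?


adjusted = base * BM_level / 100
= 4304 * 80 / 100
= 4304 * 0.8
= 3443.2


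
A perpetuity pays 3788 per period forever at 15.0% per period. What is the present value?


PV = PMT / i
= 3788 / 0.15
= 25253.3333


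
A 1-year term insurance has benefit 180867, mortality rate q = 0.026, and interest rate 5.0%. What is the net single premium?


NSP = benefit * q * v
v = 1/(1+i) = 0.952381
NSP = 180867 * 0.026 * 0.952381
= 4478.6114


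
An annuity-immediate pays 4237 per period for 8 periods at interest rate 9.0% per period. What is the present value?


PV = PMT * (1 - (1+i)^(-n)) / i
= 4237 * (1 - (1+0.09)^(-8)) / 0.09
= 4237 * (1 - 0.501866) / 0.09
= 4237 * 5.534819
= 23451.0286


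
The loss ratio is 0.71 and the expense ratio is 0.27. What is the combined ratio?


Combined ratio = loss ratio + expense ratio
= 0.71 + 0.27
= 0.98


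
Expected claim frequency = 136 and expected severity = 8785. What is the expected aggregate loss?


E[S] = E[N] * E[X]
= 136 * 8785
= 1.1948e+06


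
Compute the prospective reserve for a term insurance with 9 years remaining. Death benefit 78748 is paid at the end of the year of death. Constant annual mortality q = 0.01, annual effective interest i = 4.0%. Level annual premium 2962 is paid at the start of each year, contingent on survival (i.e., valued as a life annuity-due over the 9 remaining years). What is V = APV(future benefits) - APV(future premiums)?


v = 1/(1+i) = 0.961538
APV(future benefits) per unit = sum_{k=0}^{8} k_p_x * q * v^(k+1) = 0.071635
APV(future benefits) = 78748 * 0.071635 = 5641.1114
Life annuity-due factor ä_{x:9} = sum_{k=0}^{8} k_p_x * v^k = 7.450038
APV(future premiums) = 2962 * 7.450038 = 22067.0123
V = 5641.1114 - 22067.0123
= -16425.9009


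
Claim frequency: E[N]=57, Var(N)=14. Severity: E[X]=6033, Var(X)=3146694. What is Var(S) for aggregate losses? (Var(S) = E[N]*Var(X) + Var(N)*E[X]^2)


Var(S) = E[N]*Var(X) + Var(N)*E[X]^2
= 57*3146694 + 14*6033^2
= 179361558 + 509559246
= 6.8892e+08


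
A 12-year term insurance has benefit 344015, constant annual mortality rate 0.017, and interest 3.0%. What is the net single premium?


NSP = benefit * sum_{k=0}^{n-1} k_p_x * q * v^(k+1)
With constant q=0.017, v=0.970874
Sum = 0.15519
NSP = 344015 * 0.15519
= 53387.521


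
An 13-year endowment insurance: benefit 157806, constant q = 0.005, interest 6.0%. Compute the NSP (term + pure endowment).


Term component = 6806.7534
Pure endowment = 13_p_x * v^13 * benefit = 0.936915 * 0.468839 * 157806 = 69318.2058
NSP = 76124.9592


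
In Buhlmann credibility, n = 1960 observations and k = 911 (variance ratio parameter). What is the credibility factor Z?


Z = n / (n + k)
= 1960 / (1960 + 911)
= 1960 / 2871
= 0.6827


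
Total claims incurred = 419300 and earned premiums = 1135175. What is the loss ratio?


Loss ratio = claims / premiums
= 419300 / 1135175
= 0.3694


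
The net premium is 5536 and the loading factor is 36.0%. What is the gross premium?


Gross = net * (1 + loading)
= 5536 * (1 + 0.36)
= 5536 * 1.36
= 7528.96


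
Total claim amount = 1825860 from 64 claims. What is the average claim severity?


severity = total / number
= 1825860 / 64
= 28529.0625


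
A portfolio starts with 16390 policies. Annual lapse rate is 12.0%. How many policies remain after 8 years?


remaining = initial * (1 - lapse)^years
= 16390 * (1 - 0.12)^8
= 16390 * 0.359635
= 5894.4099


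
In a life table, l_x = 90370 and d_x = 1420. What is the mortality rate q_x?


q_x = d_x / l_x
= 1420 / 90370
= 0.0157


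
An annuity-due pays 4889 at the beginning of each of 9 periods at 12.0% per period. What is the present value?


PV_due = PMT * (1-(1+i)^(-n))/i * (1+i)
PV_immediate = 26049.8132
PV_due = 26049.8132 * 1.12
= 29175.7908


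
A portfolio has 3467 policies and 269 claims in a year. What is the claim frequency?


frequency = claims / policies
= 269 / 3467
= 0.0776


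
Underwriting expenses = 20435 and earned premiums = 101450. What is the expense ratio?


Expense ratio = expenses / premiums
= 20435 / 101450
= 0.2014


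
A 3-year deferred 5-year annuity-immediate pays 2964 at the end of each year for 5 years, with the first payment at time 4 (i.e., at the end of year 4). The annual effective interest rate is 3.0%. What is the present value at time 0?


PV at time 3 of the 5-year annuity-immediate:
a_n = 2964 * (1-(1+0.03)^(-5))/0.03 = 13574.2521
Discount back 3 years to time 0:
PV = 13574.2521 * (1+0.03)^(-3)
= 13574.2521 * 0.915142
= 12422.3636


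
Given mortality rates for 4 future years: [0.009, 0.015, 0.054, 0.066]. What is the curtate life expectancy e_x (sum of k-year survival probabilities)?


e_x = sum_{k=1}^{n} k_p_x
k_p_x values:
  1_p_x = 0.991
  2_p_x = 0.976135
  3_p_x = 0.923424
  4_p_x = 0.862478
e_x = 3.753


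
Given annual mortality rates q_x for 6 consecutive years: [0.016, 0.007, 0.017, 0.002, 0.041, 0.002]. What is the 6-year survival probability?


p_k = 1 - q_k for each year
Survival = product of (1 - q_k)
= 0.984 * 0.993 * 0.983 * 0.998 * 0.959 * 0.998
= 0.9174


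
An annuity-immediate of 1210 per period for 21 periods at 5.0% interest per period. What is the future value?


FV = PMT * ((1+i)^n - 1) / i
= 1210 * ((1.05)^21 - 1) / 0.05
= 1210 * (2.785963 - 1) / 0.05
= 43220.2947


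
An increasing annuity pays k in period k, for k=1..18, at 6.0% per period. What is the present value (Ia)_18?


(Ia)_n = sum_{k=1}^{n} k * v^k, v = 1/(1+i)
v = 0.943396
Sum computed term by term:
(Ia)_18 = 86.1845


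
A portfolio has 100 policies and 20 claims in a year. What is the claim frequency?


frequency = claims / policies
= 20 / 100
= 0.2


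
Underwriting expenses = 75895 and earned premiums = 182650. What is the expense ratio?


Expense ratio = expenses / premiums
= 75895 / 182650
= 0.4155


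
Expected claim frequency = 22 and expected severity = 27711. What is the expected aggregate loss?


E[S] = E[N] * E[X]
= 22 * 27711
= 609642


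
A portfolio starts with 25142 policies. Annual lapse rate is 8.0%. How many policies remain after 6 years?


remaining = initial * (1 - lapse)^years
= 25142 * (1 - 0.08)^6
= 25142 * 0.606355
= 15244.9774


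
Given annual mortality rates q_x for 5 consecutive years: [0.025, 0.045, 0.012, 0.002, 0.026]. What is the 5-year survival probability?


p_k = 1 - q_k for each year
Survival = product of (1 - q_k)
= 0.975 * 0.955 * 0.988 * 0.998 * 0.974
= 0.8942


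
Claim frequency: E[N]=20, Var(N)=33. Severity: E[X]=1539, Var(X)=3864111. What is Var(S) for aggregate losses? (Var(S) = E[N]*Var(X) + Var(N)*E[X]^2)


Var(S) = E[N]*Var(X) + Var(N)*E[X]^2
= 20*3864111 + 33*1539^2
= 77282220 + 78161193
= 1.5544e+08


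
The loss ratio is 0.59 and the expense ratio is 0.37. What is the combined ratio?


Combined ratio = loss ratio + expense ratio
= 0.59 + 0.37
= 0.96


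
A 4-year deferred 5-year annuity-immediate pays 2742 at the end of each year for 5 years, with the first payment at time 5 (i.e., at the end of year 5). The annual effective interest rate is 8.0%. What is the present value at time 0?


PV at time 4 of the 5-year annuity-immediate:
a_n = 2742 * (1-(1+0.08)^(-5))/0.08 = 10948.0109
Discount back 4 years to time 0:
PV = 10948.0109 * (1+0.08)^(-4)
= 10948.0109 * 0.73503
= 8047.1149


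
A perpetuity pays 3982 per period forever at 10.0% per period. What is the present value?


PV = PMT / i
= 3982 / 0.1
= 39820.0


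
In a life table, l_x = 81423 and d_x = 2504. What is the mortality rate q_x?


q_x = d_x / l_x
= 2504 / 81423
= 0.0308


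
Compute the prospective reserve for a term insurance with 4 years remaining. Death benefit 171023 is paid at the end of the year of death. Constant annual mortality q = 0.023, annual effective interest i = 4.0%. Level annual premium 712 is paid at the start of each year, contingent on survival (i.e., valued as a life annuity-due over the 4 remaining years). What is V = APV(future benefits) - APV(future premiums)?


v = 1/(1+i) = 0.961538
APV(future benefits) per unit = sum_{k=0}^{3} k_p_x * q * v^(k+1) = 0.080743
APV(future benefits) = 171023 * 0.080743 = 13808.935
Life annuity-due factor ä_{x:4} = sum_{k=0}^{3} k_p_x * v^k = 3.650994
APV(future premiums) = 712 * 3.650994 = 2599.508
V = 13808.935 - 2599.508
= 11209.427


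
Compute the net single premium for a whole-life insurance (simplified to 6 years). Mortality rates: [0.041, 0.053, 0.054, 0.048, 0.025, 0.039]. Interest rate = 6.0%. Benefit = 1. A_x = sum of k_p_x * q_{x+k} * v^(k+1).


v = 0.943396
Year 0: k_p_x=1.0, q=0.041, term=0.038679
Year 1: k_p_x=0.959, q=0.053, term=0.045236
Year 2: k_p_x=0.908173, q=0.054, term=0.041176
Year 3: k_p_x=0.859132, q=0.048, term=0.032665
Year 4: k_p_x=0.817893, q=0.025, term=0.015279
Year 5: k_p_x=0.797446, q=0.039, term=0.021925
A_x = 0.195


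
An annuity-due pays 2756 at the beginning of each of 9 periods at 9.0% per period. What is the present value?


PV_due = PMT * (1-(1+i)^(-n))/i * (1+i)
PV_immediate = 16522.9004
PV_due = 16522.9004 * 1.09
= 18009.9615


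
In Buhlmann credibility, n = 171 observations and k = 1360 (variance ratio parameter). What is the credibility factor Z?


Z = n / (n + k)
= 171 / (171 + 1360)
= 171 / 1531
= 0.1117


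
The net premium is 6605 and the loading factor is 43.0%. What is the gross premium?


Gross = net * (1 + loading)
= 6605 * (1 + 0.43)
= 6605 * 1.43
= 9445.15


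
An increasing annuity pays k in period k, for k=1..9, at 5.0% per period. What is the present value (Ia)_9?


(Ia)_n = sum_{k=1}^{n} k * v^k, v = 1/(1+i)
v = 0.952381
Sum computed term by term:
(Ia)_9 = 33.2347


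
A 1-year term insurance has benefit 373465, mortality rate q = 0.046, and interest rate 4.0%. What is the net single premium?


NSP = benefit * q * v
v = 1/(1+i) = 0.961538
NSP = 373465 * 0.046 * 0.961538
= 16518.6442


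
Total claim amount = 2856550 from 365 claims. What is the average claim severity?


severity = total / number
= 2856550 / 365
= 7826.1644


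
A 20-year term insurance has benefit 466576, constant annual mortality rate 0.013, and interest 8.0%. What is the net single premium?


NSP = benefit * sum_{k=0}^{n-1} k_p_x * q * v^(k+1)
With constant q=0.013, v=0.925926
Sum = 0.1167
NSP = 466576 * 0.1167
= 54449.4321


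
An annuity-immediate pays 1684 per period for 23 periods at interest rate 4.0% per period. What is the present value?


PV = PMT * (1 - (1+i)^(-n)) / i
= 1684 * (1 - (1+0.04)^(-23)) / 0.04
= 1684 * (1 - 0.405726) / 0.04
= 1684 * 14.856842
= 25018.9214


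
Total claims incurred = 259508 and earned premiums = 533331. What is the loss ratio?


Loss ratio = claims / premiums
= 259508 / 533331
= 0.4866


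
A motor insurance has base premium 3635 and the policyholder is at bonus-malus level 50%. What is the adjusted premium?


adjusted = base * BM_level / 100
= 3635 * 50 / 100
= 3635 * 0.5
= 1817.5


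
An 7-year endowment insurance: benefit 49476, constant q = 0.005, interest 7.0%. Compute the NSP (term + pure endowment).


Term component = 1315.1455
Pure endowment = 7_p_x * v^7 * benefit = 0.965521 * 0.62275 * 49476 = 29748.8171
NSP = 31063.9627


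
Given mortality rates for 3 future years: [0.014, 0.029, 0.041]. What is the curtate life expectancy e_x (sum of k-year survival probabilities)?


e_x = sum_{k=1}^{n} k_p_x
k_p_x values:
  1_p_x = 0.986
  2_p_x = 0.957406
  3_p_x = 0.918152
e_x = 2.8616


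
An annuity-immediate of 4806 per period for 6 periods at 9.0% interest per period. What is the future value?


FV = PMT * ((1+i)^n - 1) / i
= 4806 * ((1.09)^6 - 1) / 0.09
= 4806 * (1.6771 - 1) / 0.09
= 36157.1459


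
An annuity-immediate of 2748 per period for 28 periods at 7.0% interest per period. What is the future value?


FV = PMT * ((1+i)^n - 1) / i
= 2748 * ((1.07)^28 - 1) / 0.07
= 2748 * (6.648838 - 1) / 0.07
= 221757.2546


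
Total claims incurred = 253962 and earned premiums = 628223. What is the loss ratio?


Loss ratio = claims / premiums
= 253962 / 628223
= 0.4043


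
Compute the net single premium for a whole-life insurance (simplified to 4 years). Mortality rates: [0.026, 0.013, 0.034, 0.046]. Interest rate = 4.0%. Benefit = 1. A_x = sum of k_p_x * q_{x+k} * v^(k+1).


v = 0.961538
Year 0: k_p_x=1.0, q=0.026, term=0.025
Year 1: k_p_x=0.974, q=0.013, term=0.011707
Year 2: k_p_x=0.961338, q=0.034, term=0.029057
Year 3: k_p_x=0.928653, q=0.046, term=0.036516
A_x = 0.1023


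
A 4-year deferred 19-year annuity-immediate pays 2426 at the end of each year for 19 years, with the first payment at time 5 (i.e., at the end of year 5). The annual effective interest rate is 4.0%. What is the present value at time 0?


PV at time 4 of the 19-year annuity-immediate:
a_n = 2426 * (1-(1+0.04)^(-19))/0.04 = 31862.937
Discount back 4 years to time 0:
PV = 31862.937 * (1+0.04)^(-4)
= 31862.937 * 0.854804
= 27236.5721


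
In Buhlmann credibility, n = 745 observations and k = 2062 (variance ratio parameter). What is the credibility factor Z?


Z = n / (n + k)
= 745 / (745 + 2062)
= 745 / 2807
= 0.2654


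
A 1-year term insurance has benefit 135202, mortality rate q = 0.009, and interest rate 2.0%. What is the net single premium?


NSP = benefit * q * v
v = 1/(1+i) = 0.980392
NSP = 135202 * 0.009 * 0.980392
= 1192.9588


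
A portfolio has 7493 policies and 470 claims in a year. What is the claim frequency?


frequency = claims / policies
= 470 / 7493
= 0.0627


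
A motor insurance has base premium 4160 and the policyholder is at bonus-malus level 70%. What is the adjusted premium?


adjusted = base * BM_level / 100
= 4160 * 70 / 100
= 4160 * 0.7
= 2912.0


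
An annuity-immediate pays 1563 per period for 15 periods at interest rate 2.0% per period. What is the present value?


PV = PMT * (1 - (1+i)^(-n)) / i
= 1563 * (1 - (1+0.02)^(-15)) / 0.02
= 1563 * (1 - 0.743015) / 0.02
= 1563 * 12.849264
= 20083.3989


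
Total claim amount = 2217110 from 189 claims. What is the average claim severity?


severity = total / number
= 2217110 / 189
= 11730.7407


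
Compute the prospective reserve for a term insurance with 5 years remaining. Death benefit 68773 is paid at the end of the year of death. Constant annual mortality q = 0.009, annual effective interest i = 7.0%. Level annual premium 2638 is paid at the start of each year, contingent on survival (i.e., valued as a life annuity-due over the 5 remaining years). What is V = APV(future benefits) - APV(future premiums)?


v = 1/(1+i) = 0.934579
APV(future benefits) per unit = sum_{k=0}^{4} k_p_x * q * v^(k+1) = 0.036288
APV(future benefits) = 68773 * 0.036288 = 2495.6178
Life annuity-due factor ä_{x:5} = sum_{k=0}^{4} k_p_x * v^k = 4.314211
APV(future premiums) = 2638 * 4.314211 = 11380.8884
V = 2495.6178 - 11380.8884
= -8885.2706


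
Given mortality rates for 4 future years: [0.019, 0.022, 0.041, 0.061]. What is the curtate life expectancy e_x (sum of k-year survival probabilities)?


e_x = sum_{k=1}^{n} k_p_x
k_p_x values:
  1_p_x = 0.981
  2_p_x = 0.959418
  3_p_x = 0.920082
  4_p_x = 0.863957
e_x = 3.7245


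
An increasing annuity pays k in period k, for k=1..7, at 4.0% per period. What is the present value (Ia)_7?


(Ia)_n = sum_{k=1}^{n} k * v^k, v = 1/(1+i)
v = 0.961538
Sum computed term by term:
(Ia)_7 = 23.0678


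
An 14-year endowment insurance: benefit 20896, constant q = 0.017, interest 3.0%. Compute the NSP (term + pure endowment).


Term component = 3627.6772
Pure endowment = 14_p_x * v^14 * benefit = 0.786592 * 0.661118 * 20896 = 10866.5395
NSP = 14494.2167


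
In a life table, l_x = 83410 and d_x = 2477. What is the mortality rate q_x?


q_x = d_x / l_x
= 2477 / 83410
= 0.0297


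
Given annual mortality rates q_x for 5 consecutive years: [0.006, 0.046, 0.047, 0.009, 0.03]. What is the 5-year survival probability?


p_k = 1 - q_k for each year
Survival = product of (1 - q_k)
= 0.994 * 0.954 * 0.953 * 0.991 * 0.97
= 0.8687


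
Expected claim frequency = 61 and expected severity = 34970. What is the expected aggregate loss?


E[S] = E[N] * E[X]
= 61 * 34970
= 2.1332e+06


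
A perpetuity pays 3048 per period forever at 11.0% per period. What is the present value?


PV = PMT / i
= 3048 / 0.11
= 27709.0909


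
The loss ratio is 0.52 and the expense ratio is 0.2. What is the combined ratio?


Combined ratio = loss ratio + expense ratio
= 0.52 + 0.2
= 0.72


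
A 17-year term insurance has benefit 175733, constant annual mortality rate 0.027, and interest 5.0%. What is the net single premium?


NSP = benefit * sum_{k=0}^{n-1} k_p_x * q * v^(k+1)
With constant q=0.027, v=0.952381
Sum = 0.254583
NSP = 175733 * 0.254583
= 44738.5587


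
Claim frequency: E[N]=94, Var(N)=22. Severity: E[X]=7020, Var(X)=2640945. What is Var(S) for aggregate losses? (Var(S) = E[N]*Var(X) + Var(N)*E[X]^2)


Var(S) = E[N]*Var(X) + Var(N)*E[X]^2
= 94*2640945 + 22*7020^2
= 248248830 + 1084168800
= 1.3324e+09


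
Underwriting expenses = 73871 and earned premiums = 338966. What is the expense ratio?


Expense ratio = expenses / premiums
= 73871 / 338966
= 0.2179


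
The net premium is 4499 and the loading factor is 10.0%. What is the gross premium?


Gross = net * (1 + loading)
= 4499 * (1 + 0.1)
= 4499 * 1.1
= 4948.9


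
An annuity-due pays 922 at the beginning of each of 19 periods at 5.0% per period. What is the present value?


PV_due = PMT * (1-(1+i)^(-n))/i * (1+i)
PV_immediate = 11142.6658
PV_due = 11142.6658 * 1.05
= 11699.7991


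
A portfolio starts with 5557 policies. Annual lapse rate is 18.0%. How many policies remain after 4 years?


remaining = initial * (1 - lapse)^years
= 5557 * (1 - 0.18)^4
= 5557 * 0.452122
= 2512.4406


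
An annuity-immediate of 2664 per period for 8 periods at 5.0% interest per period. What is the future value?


FV = PMT * ((1+i)^n - 1) / i
= 2664 * ((1.05)^8 - 1) / 0.05
= 2664 * (1.477455 - 1) / 0.05
= 25438.826


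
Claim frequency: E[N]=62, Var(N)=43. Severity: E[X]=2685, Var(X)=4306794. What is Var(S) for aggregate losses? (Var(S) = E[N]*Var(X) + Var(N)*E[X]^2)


Var(S) = E[N]*Var(X) + Var(N)*E[X]^2
= 62*4306794 + 43*2685^2
= 267021228 + 309996675
= 5.7702e+08


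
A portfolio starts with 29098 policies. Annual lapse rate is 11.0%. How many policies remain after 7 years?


remaining = initial * (1 - lapse)^years
= 29098 * (1 - 0.11)^7
= 29098 * 0.442313
= 12870.4338


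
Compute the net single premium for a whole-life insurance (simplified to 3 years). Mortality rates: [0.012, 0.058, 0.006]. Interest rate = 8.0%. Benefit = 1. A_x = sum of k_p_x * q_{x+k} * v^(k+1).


v = 0.925926
Year 0: k_p_x=1.0, q=0.012, term=0.011111
Year 1: k_p_x=0.988, q=0.058, term=0.049129
Year 2: k_p_x=0.930696, q=0.006, term=0.004433
A_x = 0.0647


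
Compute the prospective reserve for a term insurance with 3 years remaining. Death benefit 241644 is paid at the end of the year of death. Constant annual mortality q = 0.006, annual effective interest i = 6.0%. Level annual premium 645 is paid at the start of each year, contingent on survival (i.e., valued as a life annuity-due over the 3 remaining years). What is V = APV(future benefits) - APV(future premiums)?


v = 1/(1+i) = 0.943396
APV(future benefits) per unit = sum_{k=0}^{2} k_p_x * q * v^(k+1) = 0.015946
APV(future benefits) = 241644 * 0.015946 = 3853.1974
Life annuity-due factor ä_{x:3} = sum_{k=0}^{2} k_p_x * v^k = 2.817084
APV(future premiums) = 645 * 2.817084 = 1817.0194
V = 3853.1974 - 1817.0194
= 2036.178


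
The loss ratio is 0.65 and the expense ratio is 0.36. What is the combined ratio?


Combined ratio = loss ratio + expense ratio
= 0.65 + 0.36
= 1.01


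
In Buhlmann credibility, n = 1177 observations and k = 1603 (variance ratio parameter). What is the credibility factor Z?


Z = n / (n + k)
= 1177 / (1177 + 1603)
= 1177 / 2780
= 0.4234


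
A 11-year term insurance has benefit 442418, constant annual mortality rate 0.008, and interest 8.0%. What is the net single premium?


NSP = benefit * sum_{k=0}^{n-1} k_p_x * q * v^(k+1)
With constant q=0.008, v=0.925926
Sum = 0.055217
NSP = 442418 * 0.055217
= 24428.9072


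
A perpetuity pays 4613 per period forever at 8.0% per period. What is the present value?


PV = PMT / i
= 4613 / 0.08
= 57662.5


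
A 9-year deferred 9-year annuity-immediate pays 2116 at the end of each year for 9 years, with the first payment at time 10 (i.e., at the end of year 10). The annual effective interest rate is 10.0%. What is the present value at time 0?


PV at time 9 of the 9-year annuity-immediate:
a_n = 2116 * (1-(1+0.1)^(-9))/0.1 = 12186.0944
Discount back 9 years to time 0:
PV = 12186.0944 * (1+0.1)^(-9)
= 12186.0944 * 0.424098
= 5168.0936


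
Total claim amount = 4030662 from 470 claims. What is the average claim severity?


severity = total / number
= 4030662 / 470
= 8575.8766


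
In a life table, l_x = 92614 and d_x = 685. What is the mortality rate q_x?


q_x = d_x / l_x
= 685 / 92614
= 0.0074


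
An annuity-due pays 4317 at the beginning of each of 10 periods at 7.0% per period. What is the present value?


PV_due = PMT * (1-(1+i)^(-n))/i * (1+i)
PV_immediate = 30320.8015
PV_due = 30320.8015 * 1.07
= 32443.2576


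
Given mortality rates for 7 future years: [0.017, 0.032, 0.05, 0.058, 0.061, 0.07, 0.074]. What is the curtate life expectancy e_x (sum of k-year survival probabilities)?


e_x = sum_{k=1}^{n} k_p_x
k_p_x values:
  1_p_x = 0.983
  2_p_x = 0.951544
  3_p_x = 0.903967
  4_p_x = 0.851537
  5_p_x = 0.799593
  6_p_x = 0.743621
  7_p_x = 0.688593
e_x = 5.9219


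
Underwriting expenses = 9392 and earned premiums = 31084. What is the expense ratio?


Expense ratio = expenses / premiums
= 9392 / 31084
= 0.3021


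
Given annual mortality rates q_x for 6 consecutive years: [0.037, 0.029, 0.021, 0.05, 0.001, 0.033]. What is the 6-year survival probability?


p_k = 1 - q_k for each year
Survival = product of (1 - q_k)
= 0.963 * 0.971 * 0.979 * 0.95 * 0.999 * 0.967
= 0.8401


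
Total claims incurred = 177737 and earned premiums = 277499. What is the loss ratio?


Loss ratio = claims / premiums
= 177737 / 277499
= 0.6405


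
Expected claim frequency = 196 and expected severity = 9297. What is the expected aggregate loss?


E[S] = E[N] * E[X]
= 196 * 9297
= 1.8222e+06


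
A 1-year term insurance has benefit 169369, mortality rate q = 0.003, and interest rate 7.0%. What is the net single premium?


NSP = benefit * q * v
v = 1/(1+i) = 0.934579
NSP = 169369 * 0.003 * 0.934579
= 474.8664


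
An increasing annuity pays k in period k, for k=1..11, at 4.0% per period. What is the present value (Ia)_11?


(Ia)_n = sum_{k=1}^{n} k * v^k, v = 1/(1+i)
v = 0.961538
Sum computed term by term:
(Ia)_11 = 49.1376


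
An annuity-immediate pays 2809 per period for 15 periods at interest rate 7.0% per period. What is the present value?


PV = PMT * (1 - (1+i)^(-n)) / i
= 2809 * (1 - (1+0.07)^(-15)) / 0.07
= 2809 * (1 - 0.362446) / 0.07
= 2809 * 9.107914
= 25584.1304


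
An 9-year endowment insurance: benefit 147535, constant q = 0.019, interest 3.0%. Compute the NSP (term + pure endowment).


Term component = 20314.9031
Pure endowment = 9_p_x * v^9 * benefit = 0.841436 * 0.766417 * 147535 = 95143.9341
NSP = 115458.8372


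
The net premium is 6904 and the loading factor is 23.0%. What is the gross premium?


Gross = net * (1 + loading)
= 6904 * (1 + 0.23)
= 6904 * 1.23
= 8491.92


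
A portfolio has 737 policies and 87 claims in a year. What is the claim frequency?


frequency = claims / policies
= 87 / 737
= 0.118


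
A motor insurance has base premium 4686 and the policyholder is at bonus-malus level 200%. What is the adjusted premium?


adjusted = base * BM_level / 100
= 4686 * 200 / 100
= 4686 * 2.0
= 9372.0


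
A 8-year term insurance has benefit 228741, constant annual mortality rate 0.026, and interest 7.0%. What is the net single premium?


NSP = benefit * sum_{k=0}^{n-1} k_p_x * q * v^(k+1)
With constant q=0.026, v=0.934579
Sum = 0.143159
NSP = 228741 * 0.143159
= 32746.3362


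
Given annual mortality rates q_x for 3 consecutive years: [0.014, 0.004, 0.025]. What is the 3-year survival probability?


p_k = 1 - q_k for each year
Survival = product of (1 - q_k)
= 0.986 * 0.996 * 0.975
= 0.9575


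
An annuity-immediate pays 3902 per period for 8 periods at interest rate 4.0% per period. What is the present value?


PV = PMT * (1 - (1+i)^(-n)) / i
= 3902 * (1 - (1+0.04)^(-8)) / 0.04
= 3902 * (1 - 0.73069) / 0.04
= 3902 * 6.732745
= 26271.1705


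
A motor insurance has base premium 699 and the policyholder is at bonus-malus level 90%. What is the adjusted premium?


adjusted = base * BM_level / 100
= 699 * 90 / 100
= 699 * 0.9
= 629.1


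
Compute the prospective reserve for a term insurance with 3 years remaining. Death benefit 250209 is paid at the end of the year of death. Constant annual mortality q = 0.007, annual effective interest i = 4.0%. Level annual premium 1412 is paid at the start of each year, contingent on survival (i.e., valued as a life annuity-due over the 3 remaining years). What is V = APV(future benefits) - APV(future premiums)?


v = 1/(1+i) = 0.961538
APV(future benefits) per unit = sum_{k=0}^{2} k_p_x * q * v^(k+1) = 0.019294
APV(future benefits) = 250209 * 0.019294 = 4827.4117
Life annuity-due factor ä_{x:3} = sum_{k=0}^{2} k_p_x * v^k = 2.866465
APV(future premiums) = 1412 * 2.866465 = 4047.4492
V = 4827.4117 - 4047.4492
= 779.9625


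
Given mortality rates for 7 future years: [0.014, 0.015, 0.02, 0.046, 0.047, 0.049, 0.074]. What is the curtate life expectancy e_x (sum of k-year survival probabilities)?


e_x = sum_{k=1}^{n} k_p_x
k_p_x values:
  1_p_x = 0.986
  2_p_x = 0.97121
  3_p_x = 0.951786
  4_p_x = 0.908004
  5_p_x = 0.865327
  6_p_x = 0.822926
  7_p_x = 0.76203
e_x = 6.2673


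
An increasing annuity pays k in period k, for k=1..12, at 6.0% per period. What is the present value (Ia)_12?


(Ia)_n = sum_{k=1}^{n} k * v^k, v = 1/(1+i)
v = 0.943396
Sum computed term by term:
(Ia)_12 = 48.7207


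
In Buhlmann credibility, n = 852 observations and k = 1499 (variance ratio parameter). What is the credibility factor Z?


Z = n / (n + k)
= 852 / (852 + 1499)
= 852 / 2351
= 0.3624


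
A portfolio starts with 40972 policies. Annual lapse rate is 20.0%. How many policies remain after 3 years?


remaining = initial * (1 - lapse)^years
= 40972 * (1 - 0.2)^3
= 40972 * 0.512
= 20977.664


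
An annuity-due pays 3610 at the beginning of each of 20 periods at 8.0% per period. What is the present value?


PV_due = PMT * (1-(1+i)^(-n))/i * (1+i)
PV_immediate = 35443.5121
PV_due = 35443.5121 * 1.08
= 38278.9931


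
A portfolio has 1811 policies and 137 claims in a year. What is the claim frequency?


frequency = claims / policies
= 137 / 1811
= 0.0756


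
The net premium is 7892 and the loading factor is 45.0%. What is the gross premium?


Gross = net * (1 + loading)
= 7892 * (1 + 0.45)
= 7892 * 1.45
= 11443.4


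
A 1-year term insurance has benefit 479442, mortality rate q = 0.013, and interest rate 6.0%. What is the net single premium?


NSP = benefit * q * v
v = 1/(1+i) = 0.943396
NSP = 479442 * 0.013 * 0.943396
= 5879.9491


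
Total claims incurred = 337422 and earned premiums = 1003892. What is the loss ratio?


Loss ratio = claims / premiums
= 337422 / 1003892
= 0.3361


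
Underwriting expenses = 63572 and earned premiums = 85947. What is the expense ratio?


Expense ratio = expenses / premiums
= 63572 / 85947
= 0.7397


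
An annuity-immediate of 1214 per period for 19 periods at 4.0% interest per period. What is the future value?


FV = PMT * ((1+i)^n - 1) / i
= 1214 * ((1.04)^19 - 1) / 0.04
= 1214 * (2.106849 - 1) / 0.04
= 33592.8725


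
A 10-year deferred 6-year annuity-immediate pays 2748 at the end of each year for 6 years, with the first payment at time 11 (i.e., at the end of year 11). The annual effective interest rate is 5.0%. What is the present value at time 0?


PV at time 10 of the 6-year annuity-immediate:
a_n = 2748 * (1-(1+0.05)^(-6))/0.05 = 13948.0018
Discount back 10 years to time 0:
PV = 13948.0018 * (1+0.05)^(-10)
= 13948.0018 * 0.613913
= 8562.8632


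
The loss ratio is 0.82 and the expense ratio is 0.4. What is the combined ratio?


Combined ratio = loss ratio + expense ratio
= 0.82 + 0.4
= 1.22


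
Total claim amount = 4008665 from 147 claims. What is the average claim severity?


severity = total / number
= 4008665 / 147
= 27269.8299


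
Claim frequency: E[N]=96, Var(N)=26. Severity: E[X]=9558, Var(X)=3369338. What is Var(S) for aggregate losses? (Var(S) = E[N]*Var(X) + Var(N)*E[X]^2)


Var(S) = E[N]*Var(X) + Var(N)*E[X]^2
= 96*3369338 + 26*9558^2
= 323456448 + 2375239464
= 2.6987e+09


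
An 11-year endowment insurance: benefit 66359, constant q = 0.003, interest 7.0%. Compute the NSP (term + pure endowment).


Term component = 1473.5849
Pure endowment = 11_p_x * v^11 * benefit = 0.967491 * 0.475093 * 66359 = 30501.7684
NSP = 31975.3533


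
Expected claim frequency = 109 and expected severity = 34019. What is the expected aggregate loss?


E[S] = E[N] * E[X]
= 109 * 34019
= 3.7081e+06


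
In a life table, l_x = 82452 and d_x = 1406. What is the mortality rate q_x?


q_x = d_x / l_x
= 1406 / 82452
= 0.0171


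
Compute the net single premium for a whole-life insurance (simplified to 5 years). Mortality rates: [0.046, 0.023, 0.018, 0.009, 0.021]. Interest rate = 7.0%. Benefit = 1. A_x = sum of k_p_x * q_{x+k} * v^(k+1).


v = 0.934579
Year 0: k_p_x=1.0, q=0.046, term=0.042991
Year 1: k_p_x=0.954, q=0.023, term=0.019165
Year 2: k_p_x=0.932058, q=0.018, term=0.013695
Year 3: k_p_x=0.915281, q=0.009, term=0.006284
Year 4: k_p_x=0.907043, q=0.021, term=0.013581
A_x = 0.0957


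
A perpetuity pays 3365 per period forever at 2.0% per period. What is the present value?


PV = PMT / i
= 3365 / 0.02
= 168250.0


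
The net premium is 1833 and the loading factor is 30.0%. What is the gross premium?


Gross = net * (1 + loading)
= 1833 * (1 + 0.3)
= 1833 * 1.3
= 2382.9


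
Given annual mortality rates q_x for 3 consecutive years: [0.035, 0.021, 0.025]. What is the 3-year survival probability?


p_k = 1 - q_k for each year
Survival = product of (1 - q_k)
= 0.965 * 0.979 * 0.975
= 0.9211


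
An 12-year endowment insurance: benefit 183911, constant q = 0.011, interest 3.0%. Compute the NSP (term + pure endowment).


Term component = 19036.2046
Pure endowment = 12_p_x * v^12 * benefit = 0.8757 * 0.70138 * 183911 = 112957.8737
NSP = 131994.0783


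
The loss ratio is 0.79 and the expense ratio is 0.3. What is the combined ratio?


Combined ratio = loss ratio + expense ratio
= 0.79 + 0.3
= 1.09


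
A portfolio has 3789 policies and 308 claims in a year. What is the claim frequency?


frequency = claims / policies
= 308 / 3789
= 0.0813


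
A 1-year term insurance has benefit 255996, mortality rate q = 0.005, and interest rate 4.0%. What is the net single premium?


NSP = benefit * q * v
v = 1/(1+i) = 0.961538
NSP = 255996 * 0.005 * 0.961538
= 1230.75


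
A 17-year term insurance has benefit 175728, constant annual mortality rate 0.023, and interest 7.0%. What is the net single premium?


NSP = benefit * sum_{k=0}^{n-1} k_p_x * q * v^(k+1)
With constant q=0.023, v=0.934579
Sum = 0.194598
NSP = 175728 * 0.194598
= 34196.2385


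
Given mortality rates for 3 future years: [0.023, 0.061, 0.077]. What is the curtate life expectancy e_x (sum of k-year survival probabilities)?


e_x = sum_{k=1}^{n} k_p_x
k_p_x values:
  1_p_x = 0.977
  2_p_x = 0.917403
  3_p_x = 0.846763
e_x = 2.7412


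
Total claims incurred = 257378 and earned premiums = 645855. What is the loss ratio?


Loss ratio = claims / premiums
= 257378 / 645855
= 0.3985


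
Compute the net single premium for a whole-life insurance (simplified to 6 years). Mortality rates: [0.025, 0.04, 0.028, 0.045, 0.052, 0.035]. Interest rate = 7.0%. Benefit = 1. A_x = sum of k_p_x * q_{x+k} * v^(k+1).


v = 0.934579
Year 0: k_p_x=1.0, q=0.025, term=0.023364
Year 1: k_p_x=0.975, q=0.04, term=0.034064
Year 2: k_p_x=0.936, q=0.028, term=0.021394
Year 3: k_p_x=0.909792, q=0.045, term=0.031233
Year 4: k_p_x=0.868851, q=0.052, term=0.032213
Year 5: k_p_x=0.823671, q=0.035, term=0.01921
A_x = 0.1615
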